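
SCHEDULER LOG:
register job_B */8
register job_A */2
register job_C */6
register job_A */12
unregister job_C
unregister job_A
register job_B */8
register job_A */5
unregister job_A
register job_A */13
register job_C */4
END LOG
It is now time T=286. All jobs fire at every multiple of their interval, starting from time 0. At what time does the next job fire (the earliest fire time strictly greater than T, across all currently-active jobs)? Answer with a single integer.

Op 1: register job_B */8 -> active={job_B:*/8}
Op 2: register job_A */2 -> active={job_A:*/2, job_B:*/8}
Op 3: register job_C */6 -> active={job_A:*/2, job_B:*/8, job_C:*/6}
Op 4: register job_A */12 -> active={job_A:*/12, job_B:*/8, job_C:*/6}
Op 5: unregister job_C -> active={job_A:*/12, job_B:*/8}
Op 6: unregister job_A -> active={job_B:*/8}
Op 7: register job_B */8 -> active={job_B:*/8}
Op 8: register job_A */5 -> active={job_A:*/5, job_B:*/8}
Op 9: unregister job_A -> active={job_B:*/8}
Op 10: register job_A */13 -> active={job_A:*/13, job_B:*/8}
Op 11: register job_C */4 -> active={job_A:*/13, job_B:*/8, job_C:*/4}
  job_A: interval 13, next fire after T=286 is 299
  job_B: interval 8, next fire after T=286 is 288
  job_C: interval 4, next fire after T=286 is 288
Earliest fire time = 288 (job job_B)

Answer: 288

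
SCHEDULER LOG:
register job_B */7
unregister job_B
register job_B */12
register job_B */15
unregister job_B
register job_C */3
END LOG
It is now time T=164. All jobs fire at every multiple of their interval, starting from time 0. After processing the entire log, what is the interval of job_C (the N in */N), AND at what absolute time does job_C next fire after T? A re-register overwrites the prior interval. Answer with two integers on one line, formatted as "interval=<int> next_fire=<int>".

Op 1: register job_B */7 -> active={job_B:*/7}
Op 2: unregister job_B -> active={}
Op 3: register job_B */12 -> active={job_B:*/12}
Op 4: register job_B */15 -> active={job_B:*/15}
Op 5: unregister job_B -> active={}
Op 6: register job_C */3 -> active={job_C:*/3}
Final interval of job_C = 3
Next fire of job_C after T=164: (164//3+1)*3 = 165

Answer: interval=3 next_fire=165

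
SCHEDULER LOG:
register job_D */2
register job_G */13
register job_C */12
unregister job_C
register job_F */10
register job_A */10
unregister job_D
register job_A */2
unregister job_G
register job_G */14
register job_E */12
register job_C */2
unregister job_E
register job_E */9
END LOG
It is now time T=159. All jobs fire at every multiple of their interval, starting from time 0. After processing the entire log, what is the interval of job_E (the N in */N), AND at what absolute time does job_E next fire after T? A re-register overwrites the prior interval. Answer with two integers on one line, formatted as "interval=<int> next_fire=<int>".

Answer: interval=9 next_fire=162

Derivation:
Op 1: register job_D */2 -> active={job_D:*/2}
Op 2: register job_G */13 -> active={job_D:*/2, job_G:*/13}
Op 3: register job_C */12 -> active={job_C:*/12, job_D:*/2, job_G:*/13}
Op 4: unregister job_C -> active={job_D:*/2, job_G:*/13}
Op 5: register job_F */10 -> active={job_D:*/2, job_F:*/10, job_G:*/13}
Op 6: register job_A */10 -> active={job_A:*/10, job_D:*/2, job_F:*/10, job_G:*/13}
Op 7: unregister job_D -> active={job_A:*/10, job_F:*/10, job_G:*/13}
Op 8: register job_A */2 -> active={job_A:*/2, job_F:*/10, job_G:*/13}
Op 9: unregister job_G -> active={job_A:*/2, job_F:*/10}
Op 10: register job_G */14 -> active={job_A:*/2, job_F:*/10, job_G:*/14}
Op 11: register job_E */12 -> active={job_A:*/2, job_E:*/12, job_F:*/10, job_G:*/14}
Op 12: register job_C */2 -> active={job_A:*/2, job_C:*/2, job_E:*/12, job_F:*/10, job_G:*/14}
Op 13: unregister job_E -> active={job_A:*/2, job_C:*/2, job_F:*/10, job_G:*/14}
Op 14: register job_E */9 -> active={job_A:*/2, job_C:*/2, job_E:*/9, job_F:*/10, job_G:*/14}
Final interval of job_E = 9
Next fire of job_E after T=159: (159//9+1)*9 = 162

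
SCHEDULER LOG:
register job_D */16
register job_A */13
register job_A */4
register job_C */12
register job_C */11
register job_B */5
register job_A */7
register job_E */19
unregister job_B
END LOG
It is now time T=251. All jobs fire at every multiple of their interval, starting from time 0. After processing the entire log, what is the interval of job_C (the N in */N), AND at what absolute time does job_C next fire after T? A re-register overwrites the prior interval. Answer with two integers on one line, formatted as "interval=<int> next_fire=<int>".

Op 1: register job_D */16 -> active={job_D:*/16}
Op 2: register job_A */13 -> active={job_A:*/13, job_D:*/16}
Op 3: register job_A */4 -> active={job_A:*/4, job_D:*/16}
Op 4: register job_C */12 -> active={job_A:*/4, job_C:*/12, job_D:*/16}
Op 5: register job_C */11 -> active={job_A:*/4, job_C:*/11, job_D:*/16}
Op 6: register job_B */5 -> active={job_A:*/4, job_B:*/5, job_C:*/11, job_D:*/16}
Op 7: register job_A */7 -> active={job_A:*/7, job_B:*/5, job_C:*/11, job_D:*/16}
Op 8: register job_E */19 -> active={job_A:*/7, job_B:*/5, job_C:*/11, job_D:*/16, job_E:*/19}
Op 9: unregister job_B -> active={job_A:*/7, job_C:*/11, job_D:*/16, job_E:*/19}
Final interval of job_C = 11
Next fire of job_C after T=251: (251//11+1)*11 = 253

Answer: interval=11 next_fire=253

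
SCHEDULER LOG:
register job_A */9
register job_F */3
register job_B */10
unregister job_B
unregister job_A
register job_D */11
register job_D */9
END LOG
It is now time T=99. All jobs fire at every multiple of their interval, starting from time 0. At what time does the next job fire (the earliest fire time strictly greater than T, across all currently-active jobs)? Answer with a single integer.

Answer: 102

Derivation:
Op 1: register job_A */9 -> active={job_A:*/9}
Op 2: register job_F */3 -> active={job_A:*/9, job_F:*/3}
Op 3: register job_B */10 -> active={job_A:*/9, job_B:*/10, job_F:*/3}
Op 4: unregister job_B -> active={job_A:*/9, job_F:*/3}
Op 5: unregister job_A -> active={job_F:*/3}
Op 6: register job_D */11 -> active={job_D:*/11, job_F:*/3}
Op 7: register job_D */9 -> active={job_D:*/9, job_F:*/3}
  job_D: interval 9, next fire after T=99 is 108
  job_F: interval 3, next fire after T=99 is 102
Earliest fire time = 102 (job job_F)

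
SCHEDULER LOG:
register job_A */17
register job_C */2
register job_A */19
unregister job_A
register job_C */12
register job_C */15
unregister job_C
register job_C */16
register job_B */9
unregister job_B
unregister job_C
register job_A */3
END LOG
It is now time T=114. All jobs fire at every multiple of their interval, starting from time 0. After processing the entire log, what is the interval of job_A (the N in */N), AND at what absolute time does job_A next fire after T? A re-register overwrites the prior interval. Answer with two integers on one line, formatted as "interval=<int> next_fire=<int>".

Answer: interval=3 next_fire=117

Derivation:
Op 1: register job_A */17 -> active={job_A:*/17}
Op 2: register job_C */2 -> active={job_A:*/17, job_C:*/2}
Op 3: register job_A */19 -> active={job_A:*/19, job_C:*/2}
Op 4: unregister job_A -> active={job_C:*/2}
Op 5: register job_C */12 -> active={job_C:*/12}
Op 6: register job_C */15 -> active={job_C:*/15}
Op 7: unregister job_C -> active={}
Op 8: register job_C */16 -> active={job_C:*/16}
Op 9: register job_B */9 -> active={job_B:*/9, job_C:*/16}
Op 10: unregister job_B -> active={job_C:*/16}
Op 11: unregister job_C -> active={}
Op 12: register job_A */3 -> active={job_A:*/3}
Final interval of job_A = 3
Next fire of job_A after T=114: (114//3+1)*3 = 117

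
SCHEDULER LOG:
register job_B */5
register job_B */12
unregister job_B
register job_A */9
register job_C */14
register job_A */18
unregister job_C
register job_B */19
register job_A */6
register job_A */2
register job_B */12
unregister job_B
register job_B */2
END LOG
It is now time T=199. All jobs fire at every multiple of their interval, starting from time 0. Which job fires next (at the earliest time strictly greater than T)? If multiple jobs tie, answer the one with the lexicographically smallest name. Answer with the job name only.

Op 1: register job_B */5 -> active={job_B:*/5}
Op 2: register job_B */12 -> active={job_B:*/12}
Op 3: unregister job_B -> active={}
Op 4: register job_A */9 -> active={job_A:*/9}
Op 5: register job_C */14 -> active={job_A:*/9, job_C:*/14}
Op 6: register job_A */18 -> active={job_A:*/18, job_C:*/14}
Op 7: unregister job_C -> active={job_A:*/18}
Op 8: register job_B */19 -> active={job_A:*/18, job_B:*/19}
Op 9: register job_A */6 -> active={job_A:*/6, job_B:*/19}
Op 10: register job_A */2 -> active={job_A:*/2, job_B:*/19}
Op 11: register job_B */12 -> active={job_A:*/2, job_B:*/12}
Op 12: unregister job_B -> active={job_A:*/2}
Op 13: register job_B */2 -> active={job_A:*/2, job_B:*/2}
  job_A: interval 2, next fire after T=199 is 200
  job_B: interval 2, next fire after T=199 is 200
Earliest = 200, winner (lex tiebreak) = job_A

Answer: job_A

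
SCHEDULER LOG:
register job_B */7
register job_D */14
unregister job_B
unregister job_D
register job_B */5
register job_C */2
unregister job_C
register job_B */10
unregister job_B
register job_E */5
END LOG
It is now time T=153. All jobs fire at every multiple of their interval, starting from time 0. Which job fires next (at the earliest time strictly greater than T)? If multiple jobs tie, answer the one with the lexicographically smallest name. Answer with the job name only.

Answer: job_E

Derivation:
Op 1: register job_B */7 -> active={job_B:*/7}
Op 2: register job_D */14 -> active={job_B:*/7, job_D:*/14}
Op 3: unregister job_B -> active={job_D:*/14}
Op 4: unregister job_D -> active={}
Op 5: register job_B */5 -> active={job_B:*/5}
Op 6: register job_C */2 -> active={job_B:*/5, job_C:*/2}
Op 7: unregister job_C -> active={job_B:*/5}
Op 8: register job_B */10 -> active={job_B:*/10}
Op 9: unregister job_B -> active={}
Op 10: register job_E */5 -> active={job_E:*/5}
  job_E: interval 5, next fire after T=153 is 155
Earliest = 155, winner (lex tiebreak) = job_E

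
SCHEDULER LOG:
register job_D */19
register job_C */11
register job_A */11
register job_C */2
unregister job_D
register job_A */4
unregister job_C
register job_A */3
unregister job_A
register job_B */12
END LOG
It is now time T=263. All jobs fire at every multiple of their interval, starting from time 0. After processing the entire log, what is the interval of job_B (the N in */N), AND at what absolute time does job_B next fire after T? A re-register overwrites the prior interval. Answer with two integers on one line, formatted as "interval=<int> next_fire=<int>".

Op 1: register job_D */19 -> active={job_D:*/19}
Op 2: register job_C */11 -> active={job_C:*/11, job_D:*/19}
Op 3: register job_A */11 -> active={job_A:*/11, job_C:*/11, job_D:*/19}
Op 4: register job_C */2 -> active={job_A:*/11, job_C:*/2, job_D:*/19}
Op 5: unregister job_D -> active={job_A:*/11, job_C:*/2}
Op 6: register job_A */4 -> active={job_A:*/4, job_C:*/2}
Op 7: unregister job_C -> active={job_A:*/4}
Op 8: register job_A */3 -> active={job_A:*/3}
Op 9: unregister job_A -> active={}
Op 10: register job_B */12 -> active={job_B:*/12}
Final interval of job_B = 12
Next fire of job_B after T=263: (263//12+1)*12 = 264

Answer: interval=12 next_fire=264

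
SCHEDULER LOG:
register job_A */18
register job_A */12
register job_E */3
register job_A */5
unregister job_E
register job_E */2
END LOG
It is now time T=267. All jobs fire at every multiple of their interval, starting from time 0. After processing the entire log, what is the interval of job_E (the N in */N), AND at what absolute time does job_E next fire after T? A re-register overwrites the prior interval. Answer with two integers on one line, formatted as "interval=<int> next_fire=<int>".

Answer: interval=2 next_fire=268

Derivation:
Op 1: register job_A */18 -> active={job_A:*/18}
Op 2: register job_A */12 -> active={job_A:*/12}
Op 3: register job_E */3 -> active={job_A:*/12, job_E:*/3}
Op 4: register job_A */5 -> active={job_A:*/5, job_E:*/3}
Op 5: unregister job_E -> active={job_A:*/5}
Op 6: register job_E */2 -> active={job_A:*/5, job_E:*/2}
Final interval of job_E = 2
Next fire of job_E after T=267: (267//2+1)*2 = 268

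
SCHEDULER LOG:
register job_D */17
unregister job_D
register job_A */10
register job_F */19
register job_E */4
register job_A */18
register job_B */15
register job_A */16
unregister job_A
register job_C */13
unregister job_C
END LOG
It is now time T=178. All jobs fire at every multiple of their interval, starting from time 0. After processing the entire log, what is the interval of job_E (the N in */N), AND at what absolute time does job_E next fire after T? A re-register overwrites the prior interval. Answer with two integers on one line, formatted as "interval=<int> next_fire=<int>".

Op 1: register job_D */17 -> active={job_D:*/17}
Op 2: unregister job_D -> active={}
Op 3: register job_A */10 -> active={job_A:*/10}
Op 4: register job_F */19 -> active={job_A:*/10, job_F:*/19}
Op 5: register job_E */4 -> active={job_A:*/10, job_E:*/4, job_F:*/19}
Op 6: register job_A */18 -> active={job_A:*/18, job_E:*/4, job_F:*/19}
Op 7: register job_B */15 -> active={job_A:*/18, job_B:*/15, job_E:*/4, job_F:*/19}
Op 8: register job_A */16 -> active={job_A:*/16, job_B:*/15, job_E:*/4, job_F:*/19}
Op 9: unregister job_A -> active={job_B:*/15, job_E:*/4, job_F:*/19}
Op 10: register job_C */13 -> active={job_B:*/15, job_C:*/13, job_E:*/4, job_F:*/19}
Op 11: unregister job_C -> active={job_B:*/15, job_E:*/4, job_F:*/19}
Final interval of job_E = 4
Next fire of job_E after T=178: (178//4+1)*4 = 180

Answer: interval=4 next_fire=180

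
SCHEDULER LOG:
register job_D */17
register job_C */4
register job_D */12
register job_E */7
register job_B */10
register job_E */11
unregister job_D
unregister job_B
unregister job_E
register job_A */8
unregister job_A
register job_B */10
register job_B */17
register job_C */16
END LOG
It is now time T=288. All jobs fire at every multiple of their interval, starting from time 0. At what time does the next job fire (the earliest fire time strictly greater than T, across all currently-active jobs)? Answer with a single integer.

Op 1: register job_D */17 -> active={job_D:*/17}
Op 2: register job_C */4 -> active={job_C:*/4, job_D:*/17}
Op 3: register job_D */12 -> active={job_C:*/4, job_D:*/12}
Op 4: register job_E */7 -> active={job_C:*/4, job_D:*/12, job_E:*/7}
Op 5: register job_B */10 -> active={job_B:*/10, job_C:*/4, job_D:*/12, job_E:*/7}
Op 6: register job_E */11 -> active={job_B:*/10, job_C:*/4, job_D:*/12, job_E:*/11}
Op 7: unregister job_D -> active={job_B:*/10, job_C:*/4, job_E:*/11}
Op 8: unregister job_B -> active={job_C:*/4, job_E:*/11}
Op 9: unregister job_E -> active={job_C:*/4}
Op 10: register job_A */8 -> active={job_A:*/8, job_C:*/4}
Op 11: unregister job_A -> active={job_C:*/4}
Op 12: register job_B */10 -> active={job_B:*/10, job_C:*/4}
Op 13: register job_B */17 -> active={job_B:*/17, job_C:*/4}
Op 14: register job_C */16 -> active={job_B:*/17, job_C:*/16}
  job_B: interval 17, next fire after T=288 is 289
  job_C: interval 16, next fire after T=288 is 304
Earliest fire time = 289 (job job_B)

Answer: 289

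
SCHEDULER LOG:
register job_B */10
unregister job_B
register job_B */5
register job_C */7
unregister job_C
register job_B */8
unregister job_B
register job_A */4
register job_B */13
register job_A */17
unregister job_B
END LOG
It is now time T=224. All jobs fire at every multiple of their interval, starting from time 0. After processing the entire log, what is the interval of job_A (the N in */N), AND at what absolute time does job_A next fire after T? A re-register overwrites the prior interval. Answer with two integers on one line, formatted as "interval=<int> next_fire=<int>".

Answer: interval=17 next_fire=238

Derivation:
Op 1: register job_B */10 -> active={job_B:*/10}
Op 2: unregister job_B -> active={}
Op 3: register job_B */5 -> active={job_B:*/5}
Op 4: register job_C */7 -> active={job_B:*/5, job_C:*/7}
Op 5: unregister job_C -> active={job_B:*/5}
Op 6: register job_B */8 -> active={job_B:*/8}
Op 7: unregister job_B -> active={}
Op 8: register job_A */4 -> active={job_A:*/4}
Op 9: register job_B */13 -> active={job_A:*/4, job_B:*/13}
Op 10: register job_A */17 -> active={job_A:*/17, job_B:*/13}
Op 11: unregister job_B -> active={job_A:*/17}
Final interval of job_A = 17
Next fire of job_A after T=224: (224//17+1)*17 = 238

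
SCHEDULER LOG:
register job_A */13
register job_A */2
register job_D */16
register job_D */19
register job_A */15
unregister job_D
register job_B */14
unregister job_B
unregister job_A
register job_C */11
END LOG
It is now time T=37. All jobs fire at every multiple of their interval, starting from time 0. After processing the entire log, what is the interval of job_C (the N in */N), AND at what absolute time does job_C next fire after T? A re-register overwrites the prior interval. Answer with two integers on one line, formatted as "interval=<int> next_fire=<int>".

Op 1: register job_A */13 -> active={job_A:*/13}
Op 2: register job_A */2 -> active={job_A:*/2}
Op 3: register job_D */16 -> active={job_A:*/2, job_D:*/16}
Op 4: register job_D */19 -> active={job_A:*/2, job_D:*/19}
Op 5: register job_A */15 -> active={job_A:*/15, job_D:*/19}
Op 6: unregister job_D -> active={job_A:*/15}
Op 7: register job_B */14 -> active={job_A:*/15, job_B:*/14}
Op 8: unregister job_B -> active={job_A:*/15}
Op 9: unregister job_A -> active={}
Op 10: register job_C */11 -> active={job_C:*/11}
Final interval of job_C = 11
Next fire of job_C after T=37: (37//11+1)*11 = 44

Answer: interval=11 next_fire=44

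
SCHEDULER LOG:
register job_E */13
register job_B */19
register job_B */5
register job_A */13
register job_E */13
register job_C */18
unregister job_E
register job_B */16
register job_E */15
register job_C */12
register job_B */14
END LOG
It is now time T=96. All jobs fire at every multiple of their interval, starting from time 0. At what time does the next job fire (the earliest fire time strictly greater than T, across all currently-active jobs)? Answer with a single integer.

Op 1: register job_E */13 -> active={job_E:*/13}
Op 2: register job_B */19 -> active={job_B:*/19, job_E:*/13}
Op 3: register job_B */5 -> active={job_B:*/5, job_E:*/13}
Op 4: register job_A */13 -> active={job_A:*/13, job_B:*/5, job_E:*/13}
Op 5: register job_E */13 -> active={job_A:*/13, job_B:*/5, job_E:*/13}
Op 6: register job_C */18 -> active={job_A:*/13, job_B:*/5, job_C:*/18, job_E:*/13}
Op 7: unregister job_E -> active={job_A:*/13, job_B:*/5, job_C:*/18}
Op 8: register job_B */16 -> active={job_A:*/13, job_B:*/16, job_C:*/18}
Op 9: register job_E */15 -> active={job_A:*/13, job_B:*/16, job_C:*/18, job_E:*/15}
Op 10: register job_C */12 -> active={job_A:*/13, job_B:*/16, job_C:*/12, job_E:*/15}
Op 11: register job_B */14 -> active={job_A:*/13, job_B:*/14, job_C:*/12, job_E:*/15}
  job_A: interval 13, next fire after T=96 is 104
  job_B: interval 14, next fire after T=96 is 98
  job_C: interval 12, next fire after T=96 is 108
  job_E: interval 15, next fire after T=96 is 105
Earliest fire time = 98 (job job_B)

Answer: 98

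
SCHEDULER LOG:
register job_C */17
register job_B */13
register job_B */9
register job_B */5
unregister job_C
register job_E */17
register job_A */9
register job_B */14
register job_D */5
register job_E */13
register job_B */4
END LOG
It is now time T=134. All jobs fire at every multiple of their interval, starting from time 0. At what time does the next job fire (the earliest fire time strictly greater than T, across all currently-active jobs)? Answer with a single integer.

Answer: 135

Derivation:
Op 1: register job_C */17 -> active={job_C:*/17}
Op 2: register job_B */13 -> active={job_B:*/13, job_C:*/17}
Op 3: register job_B */9 -> active={job_B:*/9, job_C:*/17}
Op 4: register job_B */5 -> active={job_B:*/5, job_C:*/17}
Op 5: unregister job_C -> active={job_B:*/5}
Op 6: register job_E */17 -> active={job_B:*/5, job_E:*/17}
Op 7: register job_A */9 -> active={job_A:*/9, job_B:*/5, job_E:*/17}
Op 8: register job_B */14 -> active={job_A:*/9, job_B:*/14, job_E:*/17}
Op 9: register job_D */5 -> active={job_A:*/9, job_B:*/14, job_D:*/5, job_E:*/17}
Op 10: register job_E */13 -> active={job_A:*/9, job_B:*/14, job_D:*/5, job_E:*/13}
Op 11: register job_B */4 -> active={job_A:*/9, job_B:*/4, job_D:*/5, job_E:*/13}
  job_A: interval 9, next fire after T=134 is 135
  job_B: interval 4, next fire after T=134 is 136
  job_D: interval 5, next fire after T=134 is 135
  job_E: interval 13, next fire after T=134 is 143
Earliest fire time = 135 (job job_A)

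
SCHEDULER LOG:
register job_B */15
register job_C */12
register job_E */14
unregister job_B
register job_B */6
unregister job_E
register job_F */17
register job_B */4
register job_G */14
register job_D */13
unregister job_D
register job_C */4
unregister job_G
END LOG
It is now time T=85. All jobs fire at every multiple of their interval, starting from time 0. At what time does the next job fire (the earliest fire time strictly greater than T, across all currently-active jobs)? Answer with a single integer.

Answer: 88

Derivation:
Op 1: register job_B */15 -> active={job_B:*/15}
Op 2: register job_C */12 -> active={job_B:*/15, job_C:*/12}
Op 3: register job_E */14 -> active={job_B:*/15, job_C:*/12, job_E:*/14}
Op 4: unregister job_B -> active={job_C:*/12, job_E:*/14}
Op 5: register job_B */6 -> active={job_B:*/6, job_C:*/12, job_E:*/14}
Op 6: unregister job_E -> active={job_B:*/6, job_C:*/12}
Op 7: register job_F */17 -> active={job_B:*/6, job_C:*/12, job_F:*/17}
Op 8: register job_B */4 -> active={job_B:*/4, job_C:*/12, job_F:*/17}
Op 9: register job_G */14 -> active={job_B:*/4, job_C:*/12, job_F:*/17, job_G:*/14}
Op 10: register job_D */13 -> active={job_B:*/4, job_C:*/12, job_D:*/13, job_F:*/17, job_G:*/14}
Op 11: unregister job_D -> active={job_B:*/4, job_C:*/12, job_F:*/17, job_G:*/14}
Op 12: register job_C */4 -> active={job_B:*/4, job_C:*/4, job_F:*/17, job_G:*/14}
Op 13: unregister job_G -> active={job_B:*/4, job_C:*/4, job_F:*/17}
  job_B: interval 4, next fire after T=85 is 88
  job_C: interval 4, next fire after T=85 is 88
  job_F: interval 17, next fire after T=85 is 102
Earliest fire time = 88 (job job_B)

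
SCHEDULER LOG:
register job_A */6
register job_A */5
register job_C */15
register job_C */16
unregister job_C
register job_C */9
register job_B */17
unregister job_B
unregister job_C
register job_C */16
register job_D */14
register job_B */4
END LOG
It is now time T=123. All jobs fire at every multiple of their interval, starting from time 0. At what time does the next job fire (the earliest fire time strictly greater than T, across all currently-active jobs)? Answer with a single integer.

Answer: 124

Derivation:
Op 1: register job_A */6 -> active={job_A:*/6}
Op 2: register job_A */5 -> active={job_A:*/5}
Op 3: register job_C */15 -> active={job_A:*/5, job_C:*/15}
Op 4: register job_C */16 -> active={job_A:*/5, job_C:*/16}
Op 5: unregister job_C -> active={job_A:*/5}
Op 6: register job_C */9 -> active={job_A:*/5, job_C:*/9}
Op 7: register job_B */17 -> active={job_A:*/5, job_B:*/17, job_C:*/9}
Op 8: unregister job_B -> active={job_A:*/5, job_C:*/9}
Op 9: unregister job_C -> active={job_A:*/5}
Op 10: register job_C */16 -> active={job_A:*/5, job_C:*/16}
Op 11: register job_D */14 -> active={job_A:*/5, job_C:*/16, job_D:*/14}
Op 12: register job_B */4 -> active={job_A:*/5, job_B:*/4, job_C:*/16, job_D:*/14}
  job_A: interval 5, next fire after T=123 is 125
  job_B: interval 4, next fire after T=123 is 124
  job_C: interval 16, next fire after T=123 is 128
  job_D: interval 14, next fire after T=123 is 126
Earliest fire time = 124 (job job_B)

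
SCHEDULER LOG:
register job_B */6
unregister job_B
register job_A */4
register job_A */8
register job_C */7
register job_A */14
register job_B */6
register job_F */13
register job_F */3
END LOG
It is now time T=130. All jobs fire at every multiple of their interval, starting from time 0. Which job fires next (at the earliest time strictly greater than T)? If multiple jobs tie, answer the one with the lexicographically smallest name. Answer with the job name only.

Answer: job_B

Derivation:
Op 1: register job_B */6 -> active={job_B:*/6}
Op 2: unregister job_B -> active={}
Op 3: register job_A */4 -> active={job_A:*/4}
Op 4: register job_A */8 -> active={job_A:*/8}
Op 5: register job_C */7 -> active={job_A:*/8, job_C:*/7}
Op 6: register job_A */14 -> active={job_A:*/14, job_C:*/7}
Op 7: register job_B */6 -> active={job_A:*/14, job_B:*/6, job_C:*/7}
Op 8: register job_F */13 -> active={job_A:*/14, job_B:*/6, job_C:*/7, job_F:*/13}
Op 9: register job_F */3 -> active={job_A:*/14, job_B:*/6, job_C:*/7, job_F:*/3}
  job_A: interval 14, next fire after T=130 is 140
  job_B: interval 6, next fire after T=130 is 132
  job_C: interval 7, next fire after T=130 is 133
  job_F: interval 3, next fire after T=130 is 132
Earliest = 132, winner (lex tiebreak) = job_B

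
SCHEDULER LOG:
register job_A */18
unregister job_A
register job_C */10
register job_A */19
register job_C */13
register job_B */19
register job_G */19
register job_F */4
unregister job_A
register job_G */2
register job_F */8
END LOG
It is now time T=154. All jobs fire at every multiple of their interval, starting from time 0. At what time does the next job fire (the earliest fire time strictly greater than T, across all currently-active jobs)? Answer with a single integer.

Op 1: register job_A */18 -> active={job_A:*/18}
Op 2: unregister job_A -> active={}
Op 3: register job_C */10 -> active={job_C:*/10}
Op 4: register job_A */19 -> active={job_A:*/19, job_C:*/10}
Op 5: register job_C */13 -> active={job_A:*/19, job_C:*/13}
Op 6: register job_B */19 -> active={job_A:*/19, job_B:*/19, job_C:*/13}
Op 7: register job_G */19 -> active={job_A:*/19, job_B:*/19, job_C:*/13, job_G:*/19}
Op 8: register job_F */4 -> active={job_A:*/19, job_B:*/19, job_C:*/13, job_F:*/4, job_G:*/19}
Op 9: unregister job_A -> active={job_B:*/19, job_C:*/13, job_F:*/4, job_G:*/19}
Op 10: register job_G */2 -> active={job_B:*/19, job_C:*/13, job_F:*/4, job_G:*/2}
Op 11: register job_F */8 -> active={job_B:*/19, job_C:*/13, job_F:*/8, job_G:*/2}
  job_B: interval 19, next fire after T=154 is 171
  job_C: interval 13, next fire after T=154 is 156
  job_F: interval 8, next fire after T=154 is 160
  job_G: interval 2, next fire after T=154 is 156
Earliest fire time = 156 (job job_C)

Answer: 156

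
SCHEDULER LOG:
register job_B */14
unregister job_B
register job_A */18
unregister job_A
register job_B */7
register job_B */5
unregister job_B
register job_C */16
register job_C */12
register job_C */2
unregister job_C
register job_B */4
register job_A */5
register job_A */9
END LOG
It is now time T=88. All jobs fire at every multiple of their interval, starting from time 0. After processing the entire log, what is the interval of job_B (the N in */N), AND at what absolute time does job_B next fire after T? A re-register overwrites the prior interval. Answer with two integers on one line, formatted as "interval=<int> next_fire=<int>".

Op 1: register job_B */14 -> active={job_B:*/14}
Op 2: unregister job_B -> active={}
Op 3: register job_A */18 -> active={job_A:*/18}
Op 4: unregister job_A -> active={}
Op 5: register job_B */7 -> active={job_B:*/7}
Op 6: register job_B */5 -> active={job_B:*/5}
Op 7: unregister job_B -> active={}
Op 8: register job_C */16 -> active={job_C:*/16}
Op 9: register job_C */12 -> active={job_C:*/12}
Op 10: register job_C */2 -> active={job_C:*/2}
Op 11: unregister job_C -> active={}
Op 12: register job_B */4 -> active={job_B:*/4}
Op 13: register job_A */5 -> active={job_A:*/5, job_B:*/4}
Op 14: register job_A */9 -> active={job_A:*/9, job_B:*/4}
Final interval of job_B = 4
Next fire of job_B after T=88: (88//4+1)*4 = 92

Answer: interval=4 next_fire=92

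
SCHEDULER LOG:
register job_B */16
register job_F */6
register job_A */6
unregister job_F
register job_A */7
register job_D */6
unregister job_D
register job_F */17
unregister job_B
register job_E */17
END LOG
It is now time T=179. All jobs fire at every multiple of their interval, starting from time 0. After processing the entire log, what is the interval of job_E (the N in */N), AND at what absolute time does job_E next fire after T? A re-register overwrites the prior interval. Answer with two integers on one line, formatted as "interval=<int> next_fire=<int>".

Op 1: register job_B */16 -> active={job_B:*/16}
Op 2: register job_F */6 -> active={job_B:*/16, job_F:*/6}
Op 3: register job_A */6 -> active={job_A:*/6, job_B:*/16, job_F:*/6}
Op 4: unregister job_F -> active={job_A:*/6, job_B:*/16}
Op 5: register job_A */7 -> active={job_A:*/7, job_B:*/16}
Op 6: register job_D */6 -> active={job_A:*/7, job_B:*/16, job_D:*/6}
Op 7: unregister job_D -> active={job_A:*/7, job_B:*/16}
Op 8: register job_F */17 -> active={job_A:*/7, job_B:*/16, job_F:*/17}
Op 9: unregister job_B -> active={job_A:*/7, job_F:*/17}
Op 10: register job_E */17 -> active={job_A:*/7, job_E:*/17, job_F:*/17}
Final interval of job_E = 17
Next fire of job_E after T=179: (179//17+1)*17 = 187

Answer: interval=17 next_fire=187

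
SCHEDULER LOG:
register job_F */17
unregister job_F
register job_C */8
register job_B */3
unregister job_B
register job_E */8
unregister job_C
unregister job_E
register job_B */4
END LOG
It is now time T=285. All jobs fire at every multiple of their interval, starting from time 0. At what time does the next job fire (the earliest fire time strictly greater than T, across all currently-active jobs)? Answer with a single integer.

Answer: 288

Derivation:
Op 1: register job_F */17 -> active={job_F:*/17}
Op 2: unregister job_F -> active={}
Op 3: register job_C */8 -> active={job_C:*/8}
Op 4: register job_B */3 -> active={job_B:*/3, job_C:*/8}
Op 5: unregister job_B -> active={job_C:*/8}
Op 6: register job_E */8 -> active={job_C:*/8, job_E:*/8}
Op 7: unregister job_C -> active={job_E:*/8}
Op 8: unregister job_E -> active={}
Op 9: register job_B */4 -> active={job_B:*/4}
  job_B: interval 4, next fire after T=285 is 288
Earliest fire time = 288 (job job_B)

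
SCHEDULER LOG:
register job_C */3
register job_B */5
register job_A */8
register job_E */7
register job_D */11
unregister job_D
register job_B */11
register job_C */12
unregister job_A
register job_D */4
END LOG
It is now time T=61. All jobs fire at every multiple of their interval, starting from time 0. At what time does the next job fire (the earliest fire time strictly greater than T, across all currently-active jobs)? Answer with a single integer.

Op 1: register job_C */3 -> active={job_C:*/3}
Op 2: register job_B */5 -> active={job_B:*/5, job_C:*/3}
Op 3: register job_A */8 -> active={job_A:*/8, job_B:*/5, job_C:*/3}
Op 4: register job_E */7 -> active={job_A:*/8, job_B:*/5, job_C:*/3, job_E:*/7}
Op 5: register job_D */11 -> active={job_A:*/8, job_B:*/5, job_C:*/3, job_D:*/11, job_E:*/7}
Op 6: unregister job_D -> active={job_A:*/8, job_B:*/5, job_C:*/3, job_E:*/7}
Op 7: register job_B */11 -> active={job_A:*/8, job_B:*/11, job_C:*/3, job_E:*/7}
Op 8: register job_C */12 -> active={job_A:*/8, job_B:*/11, job_C:*/12, job_E:*/7}
Op 9: unregister job_A -> active={job_B:*/11, job_C:*/12, job_E:*/7}
Op 10: register job_D */4 -> active={job_B:*/11, job_C:*/12, job_D:*/4, job_E:*/7}
  job_B: interval 11, next fire after T=61 is 66
  job_C: interval 12, next fire after T=61 is 72
  job_D: interval 4, next fire after T=61 is 64
  job_E: interval 7, next fire after T=61 is 63
Earliest fire time = 63 (job job_E)

Answer: 63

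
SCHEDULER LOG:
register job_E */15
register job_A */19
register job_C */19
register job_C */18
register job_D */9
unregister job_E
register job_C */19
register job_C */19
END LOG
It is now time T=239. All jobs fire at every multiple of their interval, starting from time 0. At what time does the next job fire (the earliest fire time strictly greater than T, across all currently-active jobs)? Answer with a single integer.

Answer: 243

Derivation:
Op 1: register job_E */15 -> active={job_E:*/15}
Op 2: register job_A */19 -> active={job_A:*/19, job_E:*/15}
Op 3: register job_C */19 -> active={job_A:*/19, job_C:*/19, job_E:*/15}
Op 4: register job_C */18 -> active={job_A:*/19, job_C:*/18, job_E:*/15}
Op 5: register job_D */9 -> active={job_A:*/19, job_C:*/18, job_D:*/9, job_E:*/15}
Op 6: unregister job_E -> active={job_A:*/19, job_C:*/18, job_D:*/9}
Op 7: register job_C */19 -> active={job_A:*/19, job_C:*/19, job_D:*/9}
Op 8: register job_C */19 -> active={job_A:*/19, job_C:*/19, job_D:*/9}
  job_A: interval 19, next fire after T=239 is 247
  job_C: interval 19, next fire after T=239 is 247
  job_D: interval 9, next fire after T=239 is 243
Earliest fire time = 243 (job job_D)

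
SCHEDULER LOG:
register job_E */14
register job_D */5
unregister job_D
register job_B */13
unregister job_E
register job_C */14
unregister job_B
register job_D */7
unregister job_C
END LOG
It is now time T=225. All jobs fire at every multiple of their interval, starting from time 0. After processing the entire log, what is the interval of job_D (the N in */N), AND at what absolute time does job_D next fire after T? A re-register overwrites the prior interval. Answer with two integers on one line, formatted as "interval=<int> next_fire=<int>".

Answer: interval=7 next_fire=231

Derivation:
Op 1: register job_E */14 -> active={job_E:*/14}
Op 2: register job_D */5 -> active={job_D:*/5, job_E:*/14}
Op 3: unregister job_D -> active={job_E:*/14}
Op 4: register job_B */13 -> active={job_B:*/13, job_E:*/14}
Op 5: unregister job_E -> active={job_B:*/13}
Op 6: register job_C */14 -> active={job_B:*/13, job_C:*/14}
Op 7: unregister job_B -> active={job_C:*/14}
Op 8: register job_D */7 -> active={job_C:*/14, job_D:*/7}
Op 9: unregister job_C -> active={job_D:*/7}
Final interval of job_D = 7
Next fire of job_D after T=225: (225//7+1)*7 = 231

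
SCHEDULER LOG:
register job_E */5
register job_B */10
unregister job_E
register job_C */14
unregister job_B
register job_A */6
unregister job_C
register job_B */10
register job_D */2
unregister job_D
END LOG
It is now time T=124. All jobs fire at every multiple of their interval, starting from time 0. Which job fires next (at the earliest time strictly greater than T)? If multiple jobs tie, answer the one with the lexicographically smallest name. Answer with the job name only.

Op 1: register job_E */5 -> active={job_E:*/5}
Op 2: register job_B */10 -> active={job_B:*/10, job_E:*/5}
Op 3: unregister job_E -> active={job_B:*/10}
Op 4: register job_C */14 -> active={job_B:*/10, job_C:*/14}
Op 5: unregister job_B -> active={job_C:*/14}
Op 6: register job_A */6 -> active={job_A:*/6, job_C:*/14}
Op 7: unregister job_C -> active={job_A:*/6}
Op 8: register job_B */10 -> active={job_A:*/6, job_B:*/10}
Op 9: register job_D */2 -> active={job_A:*/6, job_B:*/10, job_D:*/2}
Op 10: unregister job_D -> active={job_A:*/6, job_B:*/10}
  job_A: interval 6, next fire after T=124 is 126
  job_B: interval 10, next fire after T=124 is 130
Earliest = 126, winner (lex tiebreak) = job_A

Answer: job_A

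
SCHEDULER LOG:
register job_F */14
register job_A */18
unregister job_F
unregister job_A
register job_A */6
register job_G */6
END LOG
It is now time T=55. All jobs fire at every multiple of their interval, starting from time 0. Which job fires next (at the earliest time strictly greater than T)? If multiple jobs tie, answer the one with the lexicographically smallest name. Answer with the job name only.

Answer: job_A

Derivation:
Op 1: register job_F */14 -> active={job_F:*/14}
Op 2: register job_A */18 -> active={job_A:*/18, job_F:*/14}
Op 3: unregister job_F -> active={job_A:*/18}
Op 4: unregister job_A -> active={}
Op 5: register job_A */6 -> active={job_A:*/6}
Op 6: register job_G */6 -> active={job_A:*/6, job_G:*/6}
  job_A: interval 6, next fire after T=55 is 60
  job_G: interval 6, next fire after T=55 is 60
Earliest = 60, winner (lex tiebreak) = job_A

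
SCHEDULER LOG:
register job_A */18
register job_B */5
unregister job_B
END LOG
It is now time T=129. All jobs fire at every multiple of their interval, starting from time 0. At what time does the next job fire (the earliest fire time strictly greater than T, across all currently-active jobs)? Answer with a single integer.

Answer: 144

Derivation:
Op 1: register job_A */18 -> active={job_A:*/18}
Op 2: register job_B */5 -> active={job_A:*/18, job_B:*/5}
Op 3: unregister job_B -> active={job_A:*/18}
  job_A: interval 18, next fire after T=129 is 144
Earliest fire time = 144 (job job_A)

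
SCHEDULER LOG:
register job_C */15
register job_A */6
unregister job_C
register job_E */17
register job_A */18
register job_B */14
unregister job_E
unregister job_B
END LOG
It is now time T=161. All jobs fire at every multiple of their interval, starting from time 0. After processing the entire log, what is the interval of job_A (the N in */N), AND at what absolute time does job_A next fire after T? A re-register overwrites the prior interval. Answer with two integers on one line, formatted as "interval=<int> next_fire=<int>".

Answer: interval=18 next_fire=162

Derivation:
Op 1: register job_C */15 -> active={job_C:*/15}
Op 2: register job_A */6 -> active={job_A:*/6, job_C:*/15}
Op 3: unregister job_C -> active={job_A:*/6}
Op 4: register job_E */17 -> active={job_A:*/6, job_E:*/17}
Op 5: register job_A */18 -> active={job_A:*/18, job_E:*/17}
Op 6: register job_B */14 -> active={job_A:*/18, job_B:*/14, job_E:*/17}
Op 7: unregister job_E -> active={job_A:*/18, job_B:*/14}
Op 8: unregister job_B -> active={job_A:*/18}
Final interval of job_A = 18
Next fire of job_A after T=161: (161//18+1)*18 = 162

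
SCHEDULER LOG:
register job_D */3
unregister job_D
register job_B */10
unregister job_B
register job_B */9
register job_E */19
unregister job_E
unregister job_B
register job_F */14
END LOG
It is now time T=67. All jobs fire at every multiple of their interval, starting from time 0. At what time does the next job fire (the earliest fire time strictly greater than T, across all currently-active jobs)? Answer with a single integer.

Op 1: register job_D */3 -> active={job_D:*/3}
Op 2: unregister job_D -> active={}
Op 3: register job_B */10 -> active={job_B:*/10}
Op 4: unregister job_B -> active={}
Op 5: register job_B */9 -> active={job_B:*/9}
Op 6: register job_E */19 -> active={job_B:*/9, job_E:*/19}
Op 7: unregister job_E -> active={job_B:*/9}
Op 8: unregister job_B -> active={}
Op 9: register job_F */14 -> active={job_F:*/14}
  job_F: interval 14, next fire after T=67 is 70
Earliest fire time = 70 (job job_F)

Answer: 70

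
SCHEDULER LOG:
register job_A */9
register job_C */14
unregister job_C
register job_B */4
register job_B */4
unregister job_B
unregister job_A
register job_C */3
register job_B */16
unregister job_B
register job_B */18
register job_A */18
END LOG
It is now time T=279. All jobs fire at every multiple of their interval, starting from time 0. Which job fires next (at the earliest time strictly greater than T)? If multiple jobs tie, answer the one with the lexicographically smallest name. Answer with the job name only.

Op 1: register job_A */9 -> active={job_A:*/9}
Op 2: register job_C */14 -> active={job_A:*/9, job_C:*/14}
Op 3: unregister job_C -> active={job_A:*/9}
Op 4: register job_B */4 -> active={job_A:*/9, job_B:*/4}
Op 5: register job_B */4 -> active={job_A:*/9, job_B:*/4}
Op 6: unregister job_B -> active={job_A:*/9}
Op 7: unregister job_A -> active={}
Op 8: register job_C */3 -> active={job_C:*/3}
Op 9: register job_B */16 -> active={job_B:*/16, job_C:*/3}
Op 10: unregister job_B -> active={job_C:*/3}
Op 11: register job_B */18 -> active={job_B:*/18, job_C:*/3}
Op 12: register job_A */18 -> active={job_A:*/18, job_B:*/18, job_C:*/3}
  job_A: interval 18, next fire after T=279 is 288
  job_B: interval 18, next fire after T=279 is 288
  job_C: interval 3, next fire after T=279 is 282
Earliest = 282, winner (lex tiebreak) = job_C

Answer: job_C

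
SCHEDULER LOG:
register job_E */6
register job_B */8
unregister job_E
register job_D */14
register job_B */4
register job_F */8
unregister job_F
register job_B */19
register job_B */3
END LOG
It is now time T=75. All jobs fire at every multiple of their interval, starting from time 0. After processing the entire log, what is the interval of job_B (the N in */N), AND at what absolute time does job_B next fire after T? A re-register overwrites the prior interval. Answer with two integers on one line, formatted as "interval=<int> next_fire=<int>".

Answer: interval=3 next_fire=78

Derivation:
Op 1: register job_E */6 -> active={job_E:*/6}
Op 2: register job_B */8 -> active={job_B:*/8, job_E:*/6}
Op 3: unregister job_E -> active={job_B:*/8}
Op 4: register job_D */14 -> active={job_B:*/8, job_D:*/14}
Op 5: register job_B */4 -> active={job_B:*/4, job_D:*/14}
Op 6: register job_F */8 -> active={job_B:*/4, job_D:*/14, job_F:*/8}
Op 7: unregister job_F -> active={job_B:*/4, job_D:*/14}
Op 8: register job_B */19 -> active={job_B:*/19, job_D:*/14}
Op 9: register job_B */3 -> active={job_B:*/3, job_D:*/14}
Final interval of job_B = 3
Next fire of job_B after T=75: (75//3+1)*3 = 78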